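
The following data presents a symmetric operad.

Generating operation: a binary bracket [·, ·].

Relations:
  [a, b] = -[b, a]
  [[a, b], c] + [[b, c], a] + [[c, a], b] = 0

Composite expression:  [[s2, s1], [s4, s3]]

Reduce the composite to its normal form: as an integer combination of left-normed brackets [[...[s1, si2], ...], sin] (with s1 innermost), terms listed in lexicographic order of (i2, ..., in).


[[[s1, s2], s3], s4] - [[[s1, s2], s4], s3]

Expand each bracket as ab - ba; the s1-initial words give the coefficients.
Composite bracket: [[s2, s1], [s4, s3]]
Expanding via [a, b] = ab - ba: 8 signed words (2^3 = 8).
The s1-initial words carry the normal form:
  s1s2s3s4 (sign +1) contributes +[[[s1, s2], s3], s4]
  s1s2s4s3 (sign -1) contributes -[[[s1, s2], s4], s3]


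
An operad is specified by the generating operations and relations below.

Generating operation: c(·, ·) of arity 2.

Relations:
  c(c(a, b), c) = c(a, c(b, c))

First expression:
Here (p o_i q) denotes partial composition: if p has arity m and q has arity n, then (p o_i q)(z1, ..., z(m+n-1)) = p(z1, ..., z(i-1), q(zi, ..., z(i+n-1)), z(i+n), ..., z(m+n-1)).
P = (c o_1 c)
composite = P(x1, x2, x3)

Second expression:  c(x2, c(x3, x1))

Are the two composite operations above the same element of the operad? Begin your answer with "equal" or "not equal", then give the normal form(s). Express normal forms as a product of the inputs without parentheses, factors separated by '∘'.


not equal — first x1 ∘ x2 ∘ x3, second x2 ∘ x3 ∘ x1

In normal form, the first expression is x1 ∘ x2 ∘ x3
In normal form, the second expression is x2 ∘ x3 ∘ x1
They disagree, so not equal.


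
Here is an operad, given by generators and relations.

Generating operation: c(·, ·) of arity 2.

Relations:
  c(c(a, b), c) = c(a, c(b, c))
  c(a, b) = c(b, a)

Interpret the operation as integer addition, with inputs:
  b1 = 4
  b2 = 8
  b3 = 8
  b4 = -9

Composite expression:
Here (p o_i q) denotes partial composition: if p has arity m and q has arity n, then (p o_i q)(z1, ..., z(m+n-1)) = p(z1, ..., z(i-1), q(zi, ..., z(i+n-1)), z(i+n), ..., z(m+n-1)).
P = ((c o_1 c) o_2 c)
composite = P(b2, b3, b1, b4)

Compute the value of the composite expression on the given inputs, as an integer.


c(b3, b1) = 12
c(b2, c(b3, b1)) = 20
c(c(b2, c(b3, b1)), b4) = 11

11


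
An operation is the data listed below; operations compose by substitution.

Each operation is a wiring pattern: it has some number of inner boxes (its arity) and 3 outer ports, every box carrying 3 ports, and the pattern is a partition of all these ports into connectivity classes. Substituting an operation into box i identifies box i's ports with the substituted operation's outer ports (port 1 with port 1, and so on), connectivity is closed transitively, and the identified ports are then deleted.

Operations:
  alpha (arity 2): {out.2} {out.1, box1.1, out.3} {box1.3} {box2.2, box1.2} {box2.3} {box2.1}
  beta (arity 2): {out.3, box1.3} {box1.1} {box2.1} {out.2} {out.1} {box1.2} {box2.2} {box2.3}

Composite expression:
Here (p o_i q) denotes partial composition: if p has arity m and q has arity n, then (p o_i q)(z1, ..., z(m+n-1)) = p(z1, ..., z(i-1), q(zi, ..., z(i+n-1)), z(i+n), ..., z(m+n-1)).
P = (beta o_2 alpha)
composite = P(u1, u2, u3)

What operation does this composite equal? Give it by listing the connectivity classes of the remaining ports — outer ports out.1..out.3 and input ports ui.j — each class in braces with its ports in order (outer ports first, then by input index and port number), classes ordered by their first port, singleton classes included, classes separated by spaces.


{out.1} {out.2} {out.3, u1.3} {u1.1} {u1.2} {u2.1} {u2.2, u3.2} {u2.3} {u3.1} {u3.3}

Two ports join when wires chain via beta-identified ports.
alpha over (u2, u3) gives {out.1, out.3, u2.1} {out.2} {u2.2, u3.2} {u2.3} {u3.1} {u3.3}, out.j being that stage's outer ports
beta over (u1, u2, u3) gives {out.1} {out.2} {out.3, u1.3} {u1.1} {u1.2} {u2.1} {u2.2, u3.2} {u2.3} {u3.1} {u3.3}, out.j being that stage's outer ports


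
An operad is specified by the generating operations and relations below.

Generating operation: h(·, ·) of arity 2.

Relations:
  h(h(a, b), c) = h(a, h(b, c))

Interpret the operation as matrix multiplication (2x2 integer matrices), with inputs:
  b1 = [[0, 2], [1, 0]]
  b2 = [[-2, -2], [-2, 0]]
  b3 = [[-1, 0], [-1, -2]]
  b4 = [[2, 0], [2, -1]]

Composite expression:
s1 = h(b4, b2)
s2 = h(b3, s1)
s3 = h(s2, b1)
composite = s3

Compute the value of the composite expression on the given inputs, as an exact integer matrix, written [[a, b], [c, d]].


[[4, 8], [12, 16]]

h(b4, b2) = [[-4, -4], [-2, -4]]
h(b3, h(b4, b2)) = [[4, 4], [8, 12]]
h(h(b3, h(b4, b2)), b1) = [[4, 8], [12, 16]]


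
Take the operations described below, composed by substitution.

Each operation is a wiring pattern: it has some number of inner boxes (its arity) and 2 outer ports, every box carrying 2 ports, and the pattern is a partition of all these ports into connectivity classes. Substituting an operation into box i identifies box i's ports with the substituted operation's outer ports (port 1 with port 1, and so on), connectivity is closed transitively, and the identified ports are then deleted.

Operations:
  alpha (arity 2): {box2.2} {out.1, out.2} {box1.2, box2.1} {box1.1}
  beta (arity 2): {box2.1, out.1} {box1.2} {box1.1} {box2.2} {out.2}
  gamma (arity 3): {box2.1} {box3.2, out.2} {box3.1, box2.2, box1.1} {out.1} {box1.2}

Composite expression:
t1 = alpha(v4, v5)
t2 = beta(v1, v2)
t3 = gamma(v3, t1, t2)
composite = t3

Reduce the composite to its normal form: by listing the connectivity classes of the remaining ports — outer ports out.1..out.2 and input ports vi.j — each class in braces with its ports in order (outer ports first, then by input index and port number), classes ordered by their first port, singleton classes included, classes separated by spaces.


{out.1} {out.2} {v1.1} {v1.2} {v2.1, v3.1} {v2.2} {v3.2} {v4.1} {v4.2, v5.1} {v5.2}


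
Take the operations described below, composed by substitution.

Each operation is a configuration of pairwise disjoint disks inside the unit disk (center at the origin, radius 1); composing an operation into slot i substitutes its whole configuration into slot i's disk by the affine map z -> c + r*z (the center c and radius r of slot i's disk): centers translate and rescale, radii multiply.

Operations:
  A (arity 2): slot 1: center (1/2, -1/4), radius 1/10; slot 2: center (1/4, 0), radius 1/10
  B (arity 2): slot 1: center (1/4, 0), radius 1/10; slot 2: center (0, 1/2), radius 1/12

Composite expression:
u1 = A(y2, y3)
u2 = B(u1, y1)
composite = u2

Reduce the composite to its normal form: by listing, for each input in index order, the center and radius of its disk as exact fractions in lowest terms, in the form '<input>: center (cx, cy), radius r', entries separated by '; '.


y1: center (0, 1/2), radius 1/12; y2: center (3/10, -1/40), radius 1/100; y3: center (11/40, 0), radius 1/100


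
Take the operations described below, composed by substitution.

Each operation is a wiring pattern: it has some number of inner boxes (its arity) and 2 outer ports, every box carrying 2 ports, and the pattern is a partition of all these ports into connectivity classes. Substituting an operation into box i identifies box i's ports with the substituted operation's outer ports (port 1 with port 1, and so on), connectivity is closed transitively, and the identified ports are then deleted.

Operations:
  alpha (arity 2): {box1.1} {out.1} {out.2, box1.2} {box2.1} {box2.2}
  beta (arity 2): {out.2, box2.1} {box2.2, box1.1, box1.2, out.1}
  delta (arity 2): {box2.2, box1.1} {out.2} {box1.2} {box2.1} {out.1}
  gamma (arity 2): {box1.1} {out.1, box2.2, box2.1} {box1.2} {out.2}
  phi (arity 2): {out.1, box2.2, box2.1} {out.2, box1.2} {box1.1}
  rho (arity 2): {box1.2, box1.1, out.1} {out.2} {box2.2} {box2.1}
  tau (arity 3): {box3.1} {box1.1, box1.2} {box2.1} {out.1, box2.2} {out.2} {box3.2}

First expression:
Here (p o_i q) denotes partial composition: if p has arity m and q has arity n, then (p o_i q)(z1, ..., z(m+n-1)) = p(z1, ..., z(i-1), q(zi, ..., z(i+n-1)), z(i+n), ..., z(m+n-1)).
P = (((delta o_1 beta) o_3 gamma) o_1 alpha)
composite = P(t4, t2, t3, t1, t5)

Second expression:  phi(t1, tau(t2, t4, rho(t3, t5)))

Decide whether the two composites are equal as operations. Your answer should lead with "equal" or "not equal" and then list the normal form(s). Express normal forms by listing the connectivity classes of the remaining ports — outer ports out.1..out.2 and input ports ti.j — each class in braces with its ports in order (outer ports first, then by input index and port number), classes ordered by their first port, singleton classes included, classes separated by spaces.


not equal; the first gives {out.1} {out.2} {t1.1} {t1.2} {t2.1} {t2.2} {t3.1} {t3.2, t4.2} {t4.1} {t5.1, t5.2} and the second {out.1, t4.2} {out.2, t1.2} {t1.1} {t2.1, t2.2} {t3.1, t3.2} {t4.1} {t5.1} {t5.2}

The first composite normalizes to {out.1} {out.2} {t1.1} {t1.2} {t2.1} {t2.2} {t3.1} {t3.2, t4.2} {t4.1} {t5.1, t5.2}
The second composite normalizes to {out.1, t4.2} {out.2, t1.2} {t1.1} {t2.1, t2.2} {t3.1, t3.2} {t4.1} {t5.1} {t5.2}
No match — not equal.


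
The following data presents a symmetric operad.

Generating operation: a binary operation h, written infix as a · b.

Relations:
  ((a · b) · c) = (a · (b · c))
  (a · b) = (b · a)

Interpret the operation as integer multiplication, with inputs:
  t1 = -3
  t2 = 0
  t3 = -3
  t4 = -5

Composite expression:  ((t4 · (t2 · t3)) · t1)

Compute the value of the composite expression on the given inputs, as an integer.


0

(t2 · t3) = 0
(t4 · (t2 · t3)) = 0
((t4 · (t2 · t3)) · t1) = 0


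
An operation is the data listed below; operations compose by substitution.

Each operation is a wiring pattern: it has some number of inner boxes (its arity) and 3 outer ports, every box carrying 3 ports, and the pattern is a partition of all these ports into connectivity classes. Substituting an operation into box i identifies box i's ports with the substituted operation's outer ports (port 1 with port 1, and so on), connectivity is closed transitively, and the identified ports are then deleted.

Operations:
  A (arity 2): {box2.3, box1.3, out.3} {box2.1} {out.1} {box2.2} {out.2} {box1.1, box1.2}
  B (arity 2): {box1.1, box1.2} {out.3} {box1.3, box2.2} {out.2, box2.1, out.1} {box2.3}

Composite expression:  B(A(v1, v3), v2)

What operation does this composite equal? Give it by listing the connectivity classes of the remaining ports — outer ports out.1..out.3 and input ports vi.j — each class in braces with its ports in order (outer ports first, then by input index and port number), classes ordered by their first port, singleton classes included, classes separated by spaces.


Connectivity passes through glued B-boundaries; trace each wire chain.
A over (v1, v3) gives {out.1} {out.2} {out.3, v1.3, v3.3} {v1.1, v1.2} {v3.1} {v3.2}, out.j being that stage's outer ports
B over (v1, v3, v2) gives {out.1, out.2, v2.1} {out.3} {v1.1, v1.2} {v1.3, v2.2, v3.3} {v2.3} {v3.1} {v3.2}, out.j being that stage's outer ports

{out.1, out.2, v2.1} {out.3} {v1.1, v1.2} {v1.3, v2.2, v3.3} {v2.3} {v3.1} {v3.2}


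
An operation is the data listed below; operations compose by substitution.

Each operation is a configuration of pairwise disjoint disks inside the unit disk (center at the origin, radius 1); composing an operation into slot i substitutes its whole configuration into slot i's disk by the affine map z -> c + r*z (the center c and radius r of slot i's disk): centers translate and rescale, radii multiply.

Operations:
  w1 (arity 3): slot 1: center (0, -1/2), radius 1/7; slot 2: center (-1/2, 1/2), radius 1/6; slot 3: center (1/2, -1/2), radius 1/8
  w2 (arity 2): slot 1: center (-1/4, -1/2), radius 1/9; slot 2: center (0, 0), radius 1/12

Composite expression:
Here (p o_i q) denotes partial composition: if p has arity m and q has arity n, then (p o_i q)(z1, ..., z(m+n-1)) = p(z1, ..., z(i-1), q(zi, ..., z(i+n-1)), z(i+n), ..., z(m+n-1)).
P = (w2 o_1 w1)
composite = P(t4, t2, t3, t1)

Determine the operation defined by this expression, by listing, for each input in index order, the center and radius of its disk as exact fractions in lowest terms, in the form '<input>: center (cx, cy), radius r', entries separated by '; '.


Affine substitution under w2: radii multiply and t-centers shift.
t4: after 2 affine steps, its disk has center (-1/4, -5/9), radius 1/63
t2: after 2 affine steps, its disk has center (-11/36, -4/9), radius 1/54
t3: after 2 affine steps, its disk has center (-7/36, -5/9), radius 1/72
t1: after 1 affine step, its disk has center (0, 0), radius 1/12

t1: center (0, 0), radius 1/12; t2: center (-11/36, -4/9), radius 1/54; t3: center (-7/36, -5/9), radius 1/72; t4: center (-1/4, -5/9), radius 1/63


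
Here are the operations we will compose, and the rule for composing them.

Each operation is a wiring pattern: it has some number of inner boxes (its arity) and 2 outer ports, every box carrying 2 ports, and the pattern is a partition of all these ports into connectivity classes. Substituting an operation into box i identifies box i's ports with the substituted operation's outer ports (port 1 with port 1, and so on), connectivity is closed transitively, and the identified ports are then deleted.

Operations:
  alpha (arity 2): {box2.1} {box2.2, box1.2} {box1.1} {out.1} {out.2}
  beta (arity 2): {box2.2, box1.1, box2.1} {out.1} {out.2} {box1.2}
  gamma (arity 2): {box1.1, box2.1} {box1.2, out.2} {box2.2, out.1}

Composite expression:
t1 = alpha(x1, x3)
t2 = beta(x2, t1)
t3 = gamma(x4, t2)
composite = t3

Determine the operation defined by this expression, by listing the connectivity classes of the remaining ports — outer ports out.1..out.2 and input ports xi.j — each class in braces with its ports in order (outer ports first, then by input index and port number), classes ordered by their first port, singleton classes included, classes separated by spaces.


{out.1} {out.2, x4.2} {x1.1} {x1.2, x3.2} {x2.1} {x2.2} {x3.1} {x4.1}

After gluing at gamma, chains via deleted ports link the x-ports.
through alpha, on inputs (x1, x3): {out.1} {out.2} {x1.1} {x1.2, x3.2} {x3.1} (out.j = stage outer ports)
through beta, on inputs (x2, x1, x3): {out.1} {out.2} {x1.1} {x1.2, x3.2} {x2.1} {x2.2} {x3.1} (out.j = stage outer ports)
through gamma, on inputs (x4, x2, x1, x3): {out.1} {out.2, x4.2} {x1.1} {x1.2, x3.2} {x2.1} {x2.2} {x3.1} {x4.1} (out.j = stage outer ports)


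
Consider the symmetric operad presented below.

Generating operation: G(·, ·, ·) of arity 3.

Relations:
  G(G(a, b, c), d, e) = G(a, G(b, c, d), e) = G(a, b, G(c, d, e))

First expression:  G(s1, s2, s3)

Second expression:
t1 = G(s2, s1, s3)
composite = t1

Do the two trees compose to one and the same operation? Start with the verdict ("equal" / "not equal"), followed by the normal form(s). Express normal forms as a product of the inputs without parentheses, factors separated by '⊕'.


In normal form, the first expression is s1 ⊕ s2 ⊕ s3
In normal form, the second expression is s2 ⊕ s1 ⊕ s3
No match — not equal.

not equal; the first gives s1 ⊕ s2 ⊕ s3 and the second s2 ⊕ s1 ⊕ s3


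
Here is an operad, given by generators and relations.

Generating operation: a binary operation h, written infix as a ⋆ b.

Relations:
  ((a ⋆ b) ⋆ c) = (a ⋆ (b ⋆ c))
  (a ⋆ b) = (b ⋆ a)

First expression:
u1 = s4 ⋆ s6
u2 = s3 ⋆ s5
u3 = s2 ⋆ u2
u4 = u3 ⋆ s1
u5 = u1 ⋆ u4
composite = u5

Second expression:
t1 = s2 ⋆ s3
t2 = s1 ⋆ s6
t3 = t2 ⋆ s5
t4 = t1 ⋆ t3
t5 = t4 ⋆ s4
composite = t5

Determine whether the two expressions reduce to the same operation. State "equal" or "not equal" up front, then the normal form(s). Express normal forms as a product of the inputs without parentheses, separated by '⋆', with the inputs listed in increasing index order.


equal; both compose to s1 ⋆ s2 ⋆ s3 ⋆ s4 ⋆ s5 ⋆ s6

In normal form, the first expression is s1 ⋆ s2 ⋆ s3 ⋆ s4 ⋆ s5 ⋆ s6
In normal form, the second expression is s1 ⋆ s2 ⋆ s3 ⋆ s4 ⋆ s5 ⋆ s6
Same normal form: equal.


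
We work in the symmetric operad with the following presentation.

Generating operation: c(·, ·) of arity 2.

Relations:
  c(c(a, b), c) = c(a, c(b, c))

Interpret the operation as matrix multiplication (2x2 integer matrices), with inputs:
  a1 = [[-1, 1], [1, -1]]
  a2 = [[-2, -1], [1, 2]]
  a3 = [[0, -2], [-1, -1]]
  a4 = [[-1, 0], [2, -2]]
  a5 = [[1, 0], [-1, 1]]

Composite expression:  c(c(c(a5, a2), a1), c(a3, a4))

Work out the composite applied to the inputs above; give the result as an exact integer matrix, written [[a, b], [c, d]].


c(a5, a2) = [[-2, -1], [3, 3]]
c(c(a5, a2), a1) = [[1, -1], [0, 0]]
c(a3, a4) = [[-4, 4], [-1, 2]]
c(c(c(a5, a2), a1), c(a3, a4)) = [[-3, 2], [0, 0]]

[[-3, 2], [0, 0]]


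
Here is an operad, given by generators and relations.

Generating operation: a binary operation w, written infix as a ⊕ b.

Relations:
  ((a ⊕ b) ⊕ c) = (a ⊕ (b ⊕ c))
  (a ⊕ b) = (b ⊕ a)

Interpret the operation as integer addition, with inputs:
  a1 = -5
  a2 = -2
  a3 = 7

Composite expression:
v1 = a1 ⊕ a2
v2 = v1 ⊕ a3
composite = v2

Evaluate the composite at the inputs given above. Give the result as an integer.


0

(a1 ⊕ a2) = -7
((a1 ⊕ a2) ⊕ a3) = 0


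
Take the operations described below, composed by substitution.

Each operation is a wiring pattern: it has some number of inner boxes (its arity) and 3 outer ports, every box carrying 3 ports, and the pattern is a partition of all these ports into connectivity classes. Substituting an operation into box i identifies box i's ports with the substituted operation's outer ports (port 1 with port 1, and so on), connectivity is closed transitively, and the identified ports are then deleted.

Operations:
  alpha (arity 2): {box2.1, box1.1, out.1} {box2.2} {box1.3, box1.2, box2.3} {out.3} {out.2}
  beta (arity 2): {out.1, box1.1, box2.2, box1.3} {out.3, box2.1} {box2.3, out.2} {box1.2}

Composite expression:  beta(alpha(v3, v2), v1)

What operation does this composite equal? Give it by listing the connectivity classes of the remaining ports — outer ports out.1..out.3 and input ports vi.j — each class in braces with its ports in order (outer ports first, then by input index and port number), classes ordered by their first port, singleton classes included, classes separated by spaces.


{out.1, v1.2, v2.1, v3.1} {out.2, v1.3} {out.3, v1.1} {v2.2} {v2.3, v3.2, v3.3}


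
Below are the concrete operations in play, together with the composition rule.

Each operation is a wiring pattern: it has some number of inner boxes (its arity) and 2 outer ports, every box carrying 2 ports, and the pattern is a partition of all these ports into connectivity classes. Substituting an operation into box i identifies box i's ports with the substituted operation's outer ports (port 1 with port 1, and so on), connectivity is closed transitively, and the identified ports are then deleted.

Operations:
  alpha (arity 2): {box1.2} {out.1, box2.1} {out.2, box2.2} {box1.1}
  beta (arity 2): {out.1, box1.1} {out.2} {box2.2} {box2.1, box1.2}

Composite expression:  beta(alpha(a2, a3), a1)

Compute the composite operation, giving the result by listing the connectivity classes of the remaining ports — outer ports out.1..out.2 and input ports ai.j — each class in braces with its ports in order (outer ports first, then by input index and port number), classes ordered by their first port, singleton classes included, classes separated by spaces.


{out.1, a3.1} {out.2} {a1.1, a3.2} {a1.2} {a2.1} {a2.2}

Connectivity passes through glued beta-boundaries; trace each wire chain.
stage alpha: inputs (a2, a3), connectivity {out.1, a3.1} {out.2, a3.2} {a2.1} {a2.2}, out.j its boundary
stage beta: inputs (a2, a3, a1), connectivity {out.1, a3.1} {out.2} {a1.1, a3.2} {a1.2} {a2.1} {a2.2}, out.j its boundary


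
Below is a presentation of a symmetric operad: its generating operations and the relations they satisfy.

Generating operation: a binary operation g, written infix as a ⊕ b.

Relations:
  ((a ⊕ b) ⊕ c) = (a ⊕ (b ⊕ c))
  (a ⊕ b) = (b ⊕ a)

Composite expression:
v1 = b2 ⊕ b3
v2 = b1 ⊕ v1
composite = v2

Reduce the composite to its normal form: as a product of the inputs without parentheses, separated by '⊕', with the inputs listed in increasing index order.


b1 ⊕ b2 ⊕ b3

Shape and order are irrelevant to g; the b-input set decides.
(b2 ⊕ b3) unparenthesizes to b2 ⊕ b3
(b1 ⊕ (b2 ⊕ b3)) unparenthesizes to b1 ⊕ b2 ⊕ b3
commutativity sorts the factors: b1 ⊕ b2 ⊕ b3


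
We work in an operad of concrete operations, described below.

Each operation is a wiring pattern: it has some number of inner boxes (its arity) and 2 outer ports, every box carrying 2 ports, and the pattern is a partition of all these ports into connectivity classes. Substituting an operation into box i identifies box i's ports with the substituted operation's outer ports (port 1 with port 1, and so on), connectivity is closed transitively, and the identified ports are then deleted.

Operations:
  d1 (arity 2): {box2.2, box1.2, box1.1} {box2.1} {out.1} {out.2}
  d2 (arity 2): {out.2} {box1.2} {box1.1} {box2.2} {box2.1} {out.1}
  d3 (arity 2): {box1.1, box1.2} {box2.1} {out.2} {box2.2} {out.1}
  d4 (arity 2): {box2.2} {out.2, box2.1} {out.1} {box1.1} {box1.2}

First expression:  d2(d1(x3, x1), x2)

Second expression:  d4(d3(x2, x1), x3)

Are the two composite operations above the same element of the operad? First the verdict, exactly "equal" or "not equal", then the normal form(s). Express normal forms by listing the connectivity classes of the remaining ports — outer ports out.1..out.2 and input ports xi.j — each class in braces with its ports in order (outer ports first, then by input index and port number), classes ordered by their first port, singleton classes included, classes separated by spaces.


not equal: they reduce to {out.1} {out.2} {x1.1} {x1.2, x3.1, x3.2} {x2.1} {x2.2} and {out.1} {out.2, x3.1} {x1.1} {x1.2} {x2.1, x2.2} {x3.2}

The first expression, normalized: {out.1} {out.2} {x1.1} {x1.2, x3.1, x3.2} {x2.1} {x2.2}
The second expression, normalized: {out.1} {out.2, x3.1} {x1.1} {x1.2} {x2.1, x2.2} {x3.2}
The normal forms differ: not equal.


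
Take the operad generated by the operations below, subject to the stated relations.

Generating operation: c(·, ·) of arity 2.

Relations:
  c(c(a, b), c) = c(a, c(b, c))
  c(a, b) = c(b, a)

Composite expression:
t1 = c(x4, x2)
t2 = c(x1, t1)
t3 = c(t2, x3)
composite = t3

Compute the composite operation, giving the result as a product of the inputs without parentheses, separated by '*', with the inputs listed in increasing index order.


x1 * x2 * x3 * x4

With c associative and commutative, the x-input set is all that matters.
c(x4, x2) reduces to x4 * x2
c(x1, c(x4, x2)) reduces to x1 * x4 * x2
c(c(x1, c(x4, x2)), x3) reduces to x1 * x4 * x2 * x3
putting the inputs in ascending order: x1 * x2 * x3 * x4


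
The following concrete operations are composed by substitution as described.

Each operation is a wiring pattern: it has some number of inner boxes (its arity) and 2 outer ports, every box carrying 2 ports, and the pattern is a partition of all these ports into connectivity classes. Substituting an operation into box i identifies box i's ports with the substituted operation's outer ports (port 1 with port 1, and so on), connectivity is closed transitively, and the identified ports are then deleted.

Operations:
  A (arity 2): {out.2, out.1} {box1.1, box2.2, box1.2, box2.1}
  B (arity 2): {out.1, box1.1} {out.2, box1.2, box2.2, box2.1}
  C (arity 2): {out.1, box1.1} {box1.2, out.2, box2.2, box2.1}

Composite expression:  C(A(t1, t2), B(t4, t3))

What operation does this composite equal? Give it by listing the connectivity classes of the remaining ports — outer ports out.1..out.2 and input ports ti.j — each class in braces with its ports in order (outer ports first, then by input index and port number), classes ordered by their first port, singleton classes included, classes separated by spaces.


Treat the ports identified at C as solder joints: merge, then drop.
through A, on inputs (t1, t2): {out.1, out.2} {t1.1, t1.2, t2.1, t2.2} (out.j = stage outer ports)
through B, on inputs (t4, t3): {out.1, t4.1} {out.2, t3.1, t3.2, t4.2} (out.j = stage outer ports)
through C, on inputs (t1, t2, t4, t3): {out.1, out.2, t3.1, t3.2, t4.1, t4.2} {t1.1, t1.2, t2.1, t2.2} (out.j = stage outer ports)

{out.1, out.2, t3.1, t3.2, t4.1, t4.2} {t1.1, t1.2, t2.1, t2.2}


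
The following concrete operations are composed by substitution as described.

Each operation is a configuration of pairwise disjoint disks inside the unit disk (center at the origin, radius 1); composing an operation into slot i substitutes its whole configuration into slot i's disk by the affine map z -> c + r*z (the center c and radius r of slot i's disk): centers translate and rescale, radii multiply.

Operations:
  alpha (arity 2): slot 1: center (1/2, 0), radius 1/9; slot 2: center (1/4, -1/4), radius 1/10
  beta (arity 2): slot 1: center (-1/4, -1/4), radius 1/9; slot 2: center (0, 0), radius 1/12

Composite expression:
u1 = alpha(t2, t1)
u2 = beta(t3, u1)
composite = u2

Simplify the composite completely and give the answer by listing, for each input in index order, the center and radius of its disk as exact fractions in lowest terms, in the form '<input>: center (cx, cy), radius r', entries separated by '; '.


t1: center (1/48, -1/48), radius 1/120; t2: center (1/24, 0), radius 1/108; t3: center (-1/4, -1/4), radius 1/9


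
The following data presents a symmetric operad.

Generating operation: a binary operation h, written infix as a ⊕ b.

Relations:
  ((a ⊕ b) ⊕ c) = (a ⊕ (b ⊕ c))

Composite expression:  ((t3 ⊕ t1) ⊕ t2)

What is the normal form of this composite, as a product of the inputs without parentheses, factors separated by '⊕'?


t3 ⊕ t1 ⊕ t2

Associativity of h dissolves the nesting; only the t-input order survives.
(t3 ⊕ t1) spells out as t3 ⊕ t1
((t3 ⊕ t1) ⊕ t2) spells out as t3 ⊕ t1 ⊕ t2


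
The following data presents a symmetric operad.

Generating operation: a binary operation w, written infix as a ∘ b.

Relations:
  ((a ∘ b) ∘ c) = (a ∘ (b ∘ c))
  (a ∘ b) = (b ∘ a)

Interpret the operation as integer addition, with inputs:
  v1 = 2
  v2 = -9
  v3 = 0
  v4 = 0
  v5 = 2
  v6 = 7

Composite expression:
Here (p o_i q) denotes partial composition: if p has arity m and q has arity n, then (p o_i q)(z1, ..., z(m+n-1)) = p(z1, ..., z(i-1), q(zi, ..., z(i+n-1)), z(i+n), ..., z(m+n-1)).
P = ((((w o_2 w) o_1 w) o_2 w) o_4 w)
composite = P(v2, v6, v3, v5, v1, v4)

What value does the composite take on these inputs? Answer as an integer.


2

(v6 ∘ v3) = 7
(v2 ∘ (v6 ∘ v3)) = -2
(v5 ∘ v1) = 4
((v5 ∘ v1) ∘ v4) = 4
((v2 ∘ (v6 ∘ v3)) ∘ ((v5 ∘ v1) ∘ v4)) = 2


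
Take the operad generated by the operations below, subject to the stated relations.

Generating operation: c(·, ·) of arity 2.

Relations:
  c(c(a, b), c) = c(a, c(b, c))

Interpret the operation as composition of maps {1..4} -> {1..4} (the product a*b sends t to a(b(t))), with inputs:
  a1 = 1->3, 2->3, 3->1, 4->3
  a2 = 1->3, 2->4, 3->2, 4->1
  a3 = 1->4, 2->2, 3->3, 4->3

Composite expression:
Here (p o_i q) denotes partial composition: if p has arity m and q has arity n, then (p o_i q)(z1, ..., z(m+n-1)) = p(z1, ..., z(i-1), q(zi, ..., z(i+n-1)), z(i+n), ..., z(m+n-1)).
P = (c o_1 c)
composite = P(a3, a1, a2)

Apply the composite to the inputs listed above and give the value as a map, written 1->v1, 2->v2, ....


c(a3, a1) = 1->3, 2->3, 3->4, 4->3
c(c(a3, a1), a2) = 1->4, 2->3, 3->3, 4->3

1->4, 2->3, 3->3, 4->3


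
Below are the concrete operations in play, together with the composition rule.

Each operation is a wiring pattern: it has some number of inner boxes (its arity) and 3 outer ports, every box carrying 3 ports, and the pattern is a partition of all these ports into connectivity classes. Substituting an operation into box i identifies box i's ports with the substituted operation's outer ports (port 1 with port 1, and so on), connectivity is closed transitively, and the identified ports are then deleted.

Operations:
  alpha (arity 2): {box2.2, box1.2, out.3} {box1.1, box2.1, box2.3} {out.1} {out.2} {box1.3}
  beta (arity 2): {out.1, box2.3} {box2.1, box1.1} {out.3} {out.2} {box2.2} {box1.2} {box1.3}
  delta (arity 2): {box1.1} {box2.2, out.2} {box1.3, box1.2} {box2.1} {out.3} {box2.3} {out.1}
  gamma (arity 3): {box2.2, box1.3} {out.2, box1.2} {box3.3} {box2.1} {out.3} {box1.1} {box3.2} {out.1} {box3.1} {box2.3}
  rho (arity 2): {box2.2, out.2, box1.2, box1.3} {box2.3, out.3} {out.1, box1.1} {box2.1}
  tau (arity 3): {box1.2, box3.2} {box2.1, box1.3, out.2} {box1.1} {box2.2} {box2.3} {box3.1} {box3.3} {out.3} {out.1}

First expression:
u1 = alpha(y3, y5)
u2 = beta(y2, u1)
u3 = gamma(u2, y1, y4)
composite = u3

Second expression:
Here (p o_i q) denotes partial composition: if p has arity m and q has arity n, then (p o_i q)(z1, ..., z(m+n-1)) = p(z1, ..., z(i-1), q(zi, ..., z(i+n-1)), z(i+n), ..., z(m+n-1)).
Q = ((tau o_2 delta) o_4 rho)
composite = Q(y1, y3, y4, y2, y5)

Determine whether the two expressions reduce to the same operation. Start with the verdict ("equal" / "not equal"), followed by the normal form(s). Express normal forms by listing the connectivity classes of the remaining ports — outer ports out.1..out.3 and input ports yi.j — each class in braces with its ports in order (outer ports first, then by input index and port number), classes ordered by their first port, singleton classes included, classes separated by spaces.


not equal; first: {out.1} {out.2} {out.3} {y1.1} {y1.2} {y1.3} {y2.1} {y2.2} {y2.3} {y3.1, y5.1, y5.3} {y3.2, y5.2} {y3.3} {y4.1} {y4.2} {y4.3}; second: {out.1} {out.2, y1.3} {out.3} {y1.1} {y1.2, y2.2, y2.3, y5.2} {y2.1} {y3.1} {y3.2, y3.3} {y4.1} {y4.2} {y4.3} {y5.1} {y5.3}

The first composite normalizes to {out.1} {out.2} {out.3} {y1.1} {y1.2} {y1.3} {y2.1} {y2.2} {y2.3} {y3.1, y5.1, y5.3} {y3.2, y5.2} {y3.3} {y4.1} {y4.2} {y4.3}
The second composite normalizes to {out.1} {out.2, y1.3} {out.3} {y1.1} {y1.2, y2.2, y2.3, y5.2} {y2.1} {y3.1} {y3.2, y3.3} {y4.1} {y4.2} {y4.3} {y5.1} {y5.3}
The forms do not match — not equal.


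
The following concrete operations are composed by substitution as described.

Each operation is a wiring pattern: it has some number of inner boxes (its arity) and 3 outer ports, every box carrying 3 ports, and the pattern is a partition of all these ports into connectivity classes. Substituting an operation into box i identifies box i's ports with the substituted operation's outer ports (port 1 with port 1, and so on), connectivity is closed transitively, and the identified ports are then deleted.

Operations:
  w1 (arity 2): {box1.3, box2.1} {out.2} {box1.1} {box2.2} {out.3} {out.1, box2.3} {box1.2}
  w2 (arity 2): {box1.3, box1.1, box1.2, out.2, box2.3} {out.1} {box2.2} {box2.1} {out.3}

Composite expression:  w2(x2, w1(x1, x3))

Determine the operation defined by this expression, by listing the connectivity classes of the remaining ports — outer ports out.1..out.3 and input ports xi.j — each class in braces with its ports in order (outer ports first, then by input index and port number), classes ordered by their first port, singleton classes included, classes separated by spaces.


{out.1} {out.2, x2.1, x2.2, x2.3} {out.3} {x1.1} {x1.2} {x1.3, x3.1} {x3.2} {x3.3}

Treat the ports identified at w2 as solder joints: merge, then drop.
the subtree at w1 composes to {out.1, x3.3} {out.2} {out.3} {x1.1} {x1.2} {x1.3, x3.1} {x3.2} on (x1, x3); out.j = own outer ports
the subtree at w2 composes to {out.1} {out.2, x2.1, x2.2, x2.3} {out.3} {x1.1} {x1.2} {x1.3, x3.1} {x3.2} {x3.3} on (x2, x1, x3); out.j = own outer ports


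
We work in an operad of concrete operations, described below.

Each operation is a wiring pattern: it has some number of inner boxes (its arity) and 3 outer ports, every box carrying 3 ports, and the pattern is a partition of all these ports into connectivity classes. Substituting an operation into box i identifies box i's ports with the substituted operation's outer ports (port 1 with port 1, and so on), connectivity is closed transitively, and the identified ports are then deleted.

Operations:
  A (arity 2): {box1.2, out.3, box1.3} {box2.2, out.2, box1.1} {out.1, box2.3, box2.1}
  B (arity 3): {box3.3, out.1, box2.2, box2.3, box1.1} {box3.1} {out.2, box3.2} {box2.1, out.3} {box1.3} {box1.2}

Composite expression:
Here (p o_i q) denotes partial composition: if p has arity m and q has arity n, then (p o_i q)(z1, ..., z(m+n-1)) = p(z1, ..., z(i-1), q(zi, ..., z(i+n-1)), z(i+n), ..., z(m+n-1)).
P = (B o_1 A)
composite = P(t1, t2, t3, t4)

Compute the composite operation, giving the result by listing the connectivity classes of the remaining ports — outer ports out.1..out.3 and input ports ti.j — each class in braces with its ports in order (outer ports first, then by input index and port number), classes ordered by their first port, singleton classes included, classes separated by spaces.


{out.1, t2.1, t2.3, t3.2, t3.3, t4.3} {out.2, t4.2} {out.3, t3.1} {t1.1, t2.2} {t1.2, t1.3} {t4.1}

After gluing at B, chains via deleted ports link the t-ports.
stage A: inputs (t1, t2), connectivity {out.1, t2.1, t2.3} {out.2, t1.1, t2.2} {out.3, t1.2, t1.3}, out.j its boundary
stage B: inputs (t1, t2, t3, t4), connectivity {out.1, t2.1, t2.3, t3.2, t3.3, t4.3} {out.2, t4.2} {out.3, t3.1} {t1.1, t2.2} {t1.2, t1.3} {t4.1}, out.j its boundary


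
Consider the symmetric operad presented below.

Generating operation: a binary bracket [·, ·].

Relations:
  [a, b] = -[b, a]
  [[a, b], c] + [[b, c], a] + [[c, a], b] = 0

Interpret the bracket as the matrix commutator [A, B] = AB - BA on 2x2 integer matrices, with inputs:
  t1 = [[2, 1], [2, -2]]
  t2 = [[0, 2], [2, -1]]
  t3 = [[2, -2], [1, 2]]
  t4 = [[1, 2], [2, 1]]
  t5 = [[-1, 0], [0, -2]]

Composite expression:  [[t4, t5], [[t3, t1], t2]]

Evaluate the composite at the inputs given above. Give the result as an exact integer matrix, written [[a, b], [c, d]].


[t4, t5] = [[0, -2], [2, 0]]
[t3, t1] = [[-5, 8], [4, 5]]
[[t3, t1], t2] = [[8, -28], [24, -8]]
[[t4, t5], [[t3, t1], t2]] = [[8, 32], [32, -8]]

[[8, 32], [32, -8]]


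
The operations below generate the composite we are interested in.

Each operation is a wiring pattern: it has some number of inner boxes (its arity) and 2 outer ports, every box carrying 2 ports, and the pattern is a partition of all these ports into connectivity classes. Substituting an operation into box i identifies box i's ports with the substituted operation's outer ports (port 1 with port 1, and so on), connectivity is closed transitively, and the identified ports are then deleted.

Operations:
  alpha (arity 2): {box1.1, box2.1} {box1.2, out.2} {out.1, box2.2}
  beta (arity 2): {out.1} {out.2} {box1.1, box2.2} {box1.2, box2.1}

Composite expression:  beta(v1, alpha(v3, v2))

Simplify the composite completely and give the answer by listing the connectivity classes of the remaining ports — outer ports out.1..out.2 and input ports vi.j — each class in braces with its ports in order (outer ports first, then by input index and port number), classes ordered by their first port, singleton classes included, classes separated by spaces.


{out.1} {out.2} {v1.1, v3.2} {v1.2, v2.2} {v2.1, v3.1}

After gluing at beta, chains via deleted ports link the v-ports.
alpha over (v3, v2) gives {out.1, v2.2} {out.2, v3.2} {v2.1, v3.1}, out.j being that stage's outer ports
beta over (v1, v3, v2) gives {out.1} {out.2} {v1.1, v3.2} {v1.2, v2.2} {v2.1, v3.1}, out.j being that stage's outer ports


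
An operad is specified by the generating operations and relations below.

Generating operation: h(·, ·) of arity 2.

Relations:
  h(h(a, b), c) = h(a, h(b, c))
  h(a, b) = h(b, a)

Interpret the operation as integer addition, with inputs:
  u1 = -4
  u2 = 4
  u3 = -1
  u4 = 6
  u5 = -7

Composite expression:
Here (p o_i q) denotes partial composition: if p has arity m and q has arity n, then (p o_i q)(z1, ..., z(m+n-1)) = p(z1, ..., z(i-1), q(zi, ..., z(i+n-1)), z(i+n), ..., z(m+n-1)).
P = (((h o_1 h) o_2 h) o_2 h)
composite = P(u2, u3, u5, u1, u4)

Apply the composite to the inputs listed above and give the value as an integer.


-2


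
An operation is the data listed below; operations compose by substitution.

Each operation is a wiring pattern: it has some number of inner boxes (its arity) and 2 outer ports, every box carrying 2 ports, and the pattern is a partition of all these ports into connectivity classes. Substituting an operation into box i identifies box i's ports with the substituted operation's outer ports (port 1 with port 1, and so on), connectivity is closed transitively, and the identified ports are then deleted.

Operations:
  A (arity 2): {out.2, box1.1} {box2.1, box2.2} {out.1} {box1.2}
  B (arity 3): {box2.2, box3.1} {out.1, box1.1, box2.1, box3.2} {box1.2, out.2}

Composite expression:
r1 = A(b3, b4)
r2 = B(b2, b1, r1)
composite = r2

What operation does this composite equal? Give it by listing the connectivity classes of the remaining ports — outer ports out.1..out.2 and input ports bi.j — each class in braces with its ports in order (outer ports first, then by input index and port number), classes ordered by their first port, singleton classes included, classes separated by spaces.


Substituting into B glues patterns; closure does the rest.
composing A on (b3, b4), with out.j its own outer ports: {out.1} {out.2, b3.1} {b3.2} {b4.1, b4.2}
composing B on (b2, b1, b3, b4), with out.j its own outer ports: {out.1, b1.1, b2.1, b3.1} {out.2, b2.2} {b1.2} {b3.2} {b4.1, b4.2}

{out.1, b1.1, b2.1, b3.1} {out.2, b2.2} {b1.2} {b3.2} {b4.1, b4.2}


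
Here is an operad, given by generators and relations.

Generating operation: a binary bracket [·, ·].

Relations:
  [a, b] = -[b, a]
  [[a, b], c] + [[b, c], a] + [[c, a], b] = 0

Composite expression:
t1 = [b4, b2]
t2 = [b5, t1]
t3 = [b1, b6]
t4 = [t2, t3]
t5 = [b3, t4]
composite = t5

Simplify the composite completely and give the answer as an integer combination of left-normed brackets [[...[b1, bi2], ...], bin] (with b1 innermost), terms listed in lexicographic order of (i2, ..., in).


[[[[[b1, b6], b2], b4], b5], b3] - [[[[[b1, b6], b4], b2], b5], b3] - [[[[[b1, b6], b5], b2], b4], b3] + [[[[[b1, b6], b5], b4], b2], b3]

A multilinear Lie element is pinned by b1-initial words (b1 innermost).
Composite bracket: [b3, [[b5, [b4, b2]], [b1, b6]]]
Under [a, b] = ab - ba we get 32 signed associative words (2^5 = 32).
Coefficients come from the b1-initial words:
  from b1b6b2b4b5b3, sign +1: term +[[[[[b1, b6], b2], b4], b5], b3]
  from b1b6b4b2b5b3, sign -1: term -[[[[[b1, b6], b4], b2], b5], b3]
  from b1b6b5b2b4b3, sign -1: term -[[[[[b1, b6], b5], b2], b4], b3]
  from b1b6b5b4b2b3, sign +1: term +[[[[[b1, b6], b5], b4], b2], b3]


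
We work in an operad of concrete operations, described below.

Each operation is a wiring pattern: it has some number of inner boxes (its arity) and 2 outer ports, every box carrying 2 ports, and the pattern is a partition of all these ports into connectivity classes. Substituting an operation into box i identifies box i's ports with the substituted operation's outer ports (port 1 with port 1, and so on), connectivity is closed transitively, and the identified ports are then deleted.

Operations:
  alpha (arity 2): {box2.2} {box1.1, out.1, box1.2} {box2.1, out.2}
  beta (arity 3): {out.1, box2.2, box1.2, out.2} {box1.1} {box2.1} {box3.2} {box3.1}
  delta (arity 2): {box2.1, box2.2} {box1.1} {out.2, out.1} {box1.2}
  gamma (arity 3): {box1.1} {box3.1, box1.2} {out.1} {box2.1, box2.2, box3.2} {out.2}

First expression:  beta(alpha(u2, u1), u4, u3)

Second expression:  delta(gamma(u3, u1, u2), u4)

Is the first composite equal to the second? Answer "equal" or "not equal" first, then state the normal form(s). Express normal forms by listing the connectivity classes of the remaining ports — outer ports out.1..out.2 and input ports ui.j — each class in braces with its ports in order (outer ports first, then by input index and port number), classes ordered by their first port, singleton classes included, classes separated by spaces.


not equal; the first gives {out.1, out.2, u1.1, u4.2} {u1.2} {u2.1, u2.2} {u3.1} {u3.2} {u4.1} and the second {out.1, out.2} {u1.1, u1.2, u2.2} {u2.1, u3.2} {u3.1} {u4.1, u4.2}

In normal form, the first expression is {out.1, out.2, u1.1, u4.2} {u1.2} {u2.1, u2.2} {u3.1} {u3.2} {u4.1}
In normal form, the second expression is {out.1, out.2} {u1.1, u1.2, u2.2} {u2.1, u3.2} {u3.1} {u4.1, u4.2}
The forms do not match — not equal.
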